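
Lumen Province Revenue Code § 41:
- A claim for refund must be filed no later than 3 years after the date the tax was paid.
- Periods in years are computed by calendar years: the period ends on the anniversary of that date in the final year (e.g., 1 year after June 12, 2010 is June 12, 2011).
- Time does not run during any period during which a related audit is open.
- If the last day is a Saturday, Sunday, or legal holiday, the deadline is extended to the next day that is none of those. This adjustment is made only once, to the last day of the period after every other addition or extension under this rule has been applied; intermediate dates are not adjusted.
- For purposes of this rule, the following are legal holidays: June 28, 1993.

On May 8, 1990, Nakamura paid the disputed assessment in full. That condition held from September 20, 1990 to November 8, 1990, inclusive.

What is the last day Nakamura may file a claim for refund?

June 29, 1993

3 years after May 8, 1990 is May 8, 1993.
From September 20, 1990 through November 8, 1990 inclusive is 50 days; tolling adds 50 days: May 8, 1993 + 50 days = June 27, 1993.
June 27, 1993 is Sunday; June 28, 1993 is a listed holiday. The next qualifying day is June 29, 1993.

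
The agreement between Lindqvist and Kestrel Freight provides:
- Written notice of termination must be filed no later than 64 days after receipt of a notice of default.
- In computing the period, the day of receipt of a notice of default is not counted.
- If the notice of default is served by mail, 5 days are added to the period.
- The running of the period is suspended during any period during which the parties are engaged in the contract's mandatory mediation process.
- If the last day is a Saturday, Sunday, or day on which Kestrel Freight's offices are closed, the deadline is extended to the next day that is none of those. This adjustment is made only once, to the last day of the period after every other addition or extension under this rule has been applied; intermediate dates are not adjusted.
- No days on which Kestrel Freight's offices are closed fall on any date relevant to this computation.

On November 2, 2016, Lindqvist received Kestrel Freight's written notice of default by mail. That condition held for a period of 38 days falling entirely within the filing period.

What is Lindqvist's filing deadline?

February 17, 2017

64 days after November 2, 2016 is January 5, 2017.
Service was by mail, adding 5 days: January 5, 2017 + 5 days = January 10, 2017.
Tolling adds 38 days: January 10, 2017 + 38 days = February 17, 2017.
February 17, 2017 is a Friday and not a day on which Kestrel Freight's offices are closed, so no extension applies.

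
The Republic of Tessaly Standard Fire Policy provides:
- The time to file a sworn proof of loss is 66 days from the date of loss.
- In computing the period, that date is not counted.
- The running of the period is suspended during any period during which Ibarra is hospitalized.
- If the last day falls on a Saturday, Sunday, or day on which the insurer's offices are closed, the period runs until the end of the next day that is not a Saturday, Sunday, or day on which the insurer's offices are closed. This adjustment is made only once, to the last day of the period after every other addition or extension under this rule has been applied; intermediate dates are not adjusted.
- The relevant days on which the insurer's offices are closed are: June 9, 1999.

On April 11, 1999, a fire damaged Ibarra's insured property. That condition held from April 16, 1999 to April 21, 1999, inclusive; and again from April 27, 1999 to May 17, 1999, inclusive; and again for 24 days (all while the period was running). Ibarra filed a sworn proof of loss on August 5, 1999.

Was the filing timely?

Yes

66 days after April 11, 1999 is June 16, 1999.
From April 16, 1999 through April 21, 1999 inclusive is 6 days; tolling adds 6 days: June 16, 1999 + 6 days = June 22, 1999.
From April 27, 1999 through May 17, 1999 inclusive is 21 days; tolling adds 21 days: June 22, 1999 + 21 days = July 13, 1999.
Tolling adds 24 days: July 13, 1999 + 24 days = August 6, 1999.
August 6, 1999 is a Friday and not a day on which the insurer's offices are closed, so no extension applies.
The deadline is August 6, 1999; the filing on August 5, 1999 is on or before that date.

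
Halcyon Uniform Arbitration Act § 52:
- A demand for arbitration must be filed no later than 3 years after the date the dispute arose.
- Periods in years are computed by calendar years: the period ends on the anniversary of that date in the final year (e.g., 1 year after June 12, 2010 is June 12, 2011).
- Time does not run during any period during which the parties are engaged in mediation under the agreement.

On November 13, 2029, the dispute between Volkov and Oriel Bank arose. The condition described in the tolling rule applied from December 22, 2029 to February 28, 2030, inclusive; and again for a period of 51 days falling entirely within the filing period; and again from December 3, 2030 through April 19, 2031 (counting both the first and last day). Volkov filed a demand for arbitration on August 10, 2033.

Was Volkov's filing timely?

No

3 years after November 13, 2029 is November 13, 2032.
From December 22, 2029 through February 28, 2030 inclusive is 69 days; tolling adds 69 days: November 13, 2032 + 69 days = January 21, 2033.
Tolling adds 51 days: January 21, 2033 + 51 days = March 13, 2033.
From December 3, 2030 through April 19, 2031 inclusive is 138 days; tolling adds 138 days: March 13, 2033 + 138 days = July 29, 2033.
The deadline is July 29, 2033; the filing on August 10, 2033 is after that date.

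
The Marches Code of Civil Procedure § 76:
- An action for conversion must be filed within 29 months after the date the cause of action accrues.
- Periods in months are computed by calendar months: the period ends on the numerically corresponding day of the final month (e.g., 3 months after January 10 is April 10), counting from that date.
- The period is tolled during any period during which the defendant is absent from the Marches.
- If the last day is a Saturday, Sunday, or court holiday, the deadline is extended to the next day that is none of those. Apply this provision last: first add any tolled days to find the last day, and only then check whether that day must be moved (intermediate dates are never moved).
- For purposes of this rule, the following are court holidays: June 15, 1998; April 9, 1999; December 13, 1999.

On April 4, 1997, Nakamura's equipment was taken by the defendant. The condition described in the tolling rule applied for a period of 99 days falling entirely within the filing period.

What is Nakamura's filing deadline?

29 months after April 4, 1997 is September 4, 1999.
Tolling adds 99 days: September 4, 1999 + 99 days = December 12, 1999.
December 12, 1999 is Sunday; December 13, 1999 is a listed holiday. The next qualifying day is December 14, 1999.

December 14, 1999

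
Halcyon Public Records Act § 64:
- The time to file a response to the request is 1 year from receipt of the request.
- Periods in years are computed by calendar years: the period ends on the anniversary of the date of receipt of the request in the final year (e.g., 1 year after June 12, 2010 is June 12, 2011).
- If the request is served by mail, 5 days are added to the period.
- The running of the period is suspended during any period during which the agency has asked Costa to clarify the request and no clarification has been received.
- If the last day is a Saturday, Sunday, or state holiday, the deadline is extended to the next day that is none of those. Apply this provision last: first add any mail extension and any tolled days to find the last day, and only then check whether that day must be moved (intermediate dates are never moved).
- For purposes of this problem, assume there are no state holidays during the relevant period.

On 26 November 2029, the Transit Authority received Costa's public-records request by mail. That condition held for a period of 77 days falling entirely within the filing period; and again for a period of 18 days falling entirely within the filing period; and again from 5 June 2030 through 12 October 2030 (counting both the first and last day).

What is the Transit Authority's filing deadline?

July 14, 2031

1 year after 26 November 2029 is November 26, 2030.
Service was by mail, adding 5 days: November 26, 2030 + 5 days = December 1, 2030.
Tolling adds 77 days: December 1, 2030 + 77 days = February 16, 2031.
Tolling adds 18 days: February 16, 2031 + 18 days = March 6, 2031.
From June 5, 2030 through October 12, 2030 inclusive is 130 days; tolling adds 130 days: March 6, 2031 + 130 days = July 14, 2031.
July 14, 2031 is a Monday and not a state holiday, so no extension applies.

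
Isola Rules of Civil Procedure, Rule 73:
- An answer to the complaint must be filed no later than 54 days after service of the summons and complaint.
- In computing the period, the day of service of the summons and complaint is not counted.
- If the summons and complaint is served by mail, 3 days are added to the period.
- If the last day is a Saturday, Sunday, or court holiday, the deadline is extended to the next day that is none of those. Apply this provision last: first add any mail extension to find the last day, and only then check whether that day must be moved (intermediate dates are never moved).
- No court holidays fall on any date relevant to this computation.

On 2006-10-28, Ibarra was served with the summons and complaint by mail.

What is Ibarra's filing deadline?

December 25, 2006

54 days after 2006-10-28 is December 21, 2006.
Service was by mail, adding 3 days: December 21, 2006 + 3 days = December 24, 2006.
December 24, 2006 is Sunday. The next qualifying day is December 25, 2006.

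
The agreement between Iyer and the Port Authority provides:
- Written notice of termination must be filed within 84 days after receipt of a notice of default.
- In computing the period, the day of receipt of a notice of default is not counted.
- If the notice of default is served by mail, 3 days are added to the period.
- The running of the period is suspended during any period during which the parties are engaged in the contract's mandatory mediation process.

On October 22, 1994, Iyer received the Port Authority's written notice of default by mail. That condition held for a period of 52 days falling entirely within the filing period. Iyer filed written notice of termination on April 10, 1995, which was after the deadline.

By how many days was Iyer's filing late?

31 days

84 days after October 22, 1994 is January 14, 1995.
Service was by mail, adding 3 days: January 14, 1995 + 3 days = January 17, 1995.
Tolling adds 52 days: January 17, 1995 + 52 days = March 10, 1995.
The deadline is March 10, 1995; from March 10, 1995 to April 10, 1995 is 31 days.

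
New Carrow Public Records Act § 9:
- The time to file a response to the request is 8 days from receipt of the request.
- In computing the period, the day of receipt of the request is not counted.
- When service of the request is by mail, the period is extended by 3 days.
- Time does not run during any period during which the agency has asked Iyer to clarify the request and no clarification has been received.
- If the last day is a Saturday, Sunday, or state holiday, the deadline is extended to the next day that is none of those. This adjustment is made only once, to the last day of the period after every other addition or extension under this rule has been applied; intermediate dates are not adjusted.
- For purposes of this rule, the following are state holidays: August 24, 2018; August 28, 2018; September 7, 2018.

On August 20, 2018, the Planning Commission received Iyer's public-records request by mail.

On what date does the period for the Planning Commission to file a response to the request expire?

8 days after August 20, 2018 is August 28, 2018.
Service was by mail, adding 3 days: August 28, 2018 + 3 days = August 31, 2018.
August 31, 2018 is a Friday and not a state holiday, so no extension applies.

August 31, 2018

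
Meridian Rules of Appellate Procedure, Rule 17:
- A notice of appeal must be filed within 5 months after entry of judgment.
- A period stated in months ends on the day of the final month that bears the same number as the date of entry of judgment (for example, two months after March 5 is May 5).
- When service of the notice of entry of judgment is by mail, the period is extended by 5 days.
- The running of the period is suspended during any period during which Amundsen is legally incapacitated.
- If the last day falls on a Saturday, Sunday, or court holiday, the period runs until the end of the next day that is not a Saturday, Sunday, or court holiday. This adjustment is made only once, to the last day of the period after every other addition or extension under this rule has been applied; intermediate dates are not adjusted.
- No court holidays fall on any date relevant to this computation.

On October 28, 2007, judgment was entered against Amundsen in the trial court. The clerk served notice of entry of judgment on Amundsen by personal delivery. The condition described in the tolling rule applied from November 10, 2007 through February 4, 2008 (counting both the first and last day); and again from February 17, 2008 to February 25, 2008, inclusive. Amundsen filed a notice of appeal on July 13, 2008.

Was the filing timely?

5 months after October 28, 2007 is March 28, 2008.
Service was not by mail, so no mail extension applies.
From November 10, 2007 through February 4, 2008 inclusive is 87 days; tolling adds 87 days: March 28, 2008 + 87 days = June 23, 2008.
From February 17, 2008 through February 25, 2008 inclusive is 9 days; tolling adds 9 days: June 23, 2008 + 9 days = July 2, 2008.
July 2, 2008 is a Wednesday and not a court holiday, so no extension applies.
The deadline is July 2, 2008; the filing on July 13, 2008 is after that date.

No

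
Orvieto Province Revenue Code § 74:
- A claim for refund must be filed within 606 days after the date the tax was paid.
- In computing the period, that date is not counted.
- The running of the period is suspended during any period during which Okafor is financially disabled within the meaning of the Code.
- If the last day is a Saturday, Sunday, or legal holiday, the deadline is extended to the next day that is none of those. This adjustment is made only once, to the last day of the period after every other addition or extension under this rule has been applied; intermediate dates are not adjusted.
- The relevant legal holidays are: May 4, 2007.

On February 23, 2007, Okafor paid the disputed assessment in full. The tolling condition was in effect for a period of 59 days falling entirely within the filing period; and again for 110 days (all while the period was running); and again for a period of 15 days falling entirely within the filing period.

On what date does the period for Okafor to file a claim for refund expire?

606 days after February 23, 2007 is October 21, 2008.
Tolling adds 59 days: October 21, 2008 + 59 days = December 19, 2008.
Tolling adds 110 days: December 19, 2008 + 110 days = April 8, 2009.
Tolling adds 15 days: April 8, 2009 + 15 days = April 23, 2009.
April 23, 2009 is a Thursday and not a legal holiday, so no extension applies.

April 23, 2009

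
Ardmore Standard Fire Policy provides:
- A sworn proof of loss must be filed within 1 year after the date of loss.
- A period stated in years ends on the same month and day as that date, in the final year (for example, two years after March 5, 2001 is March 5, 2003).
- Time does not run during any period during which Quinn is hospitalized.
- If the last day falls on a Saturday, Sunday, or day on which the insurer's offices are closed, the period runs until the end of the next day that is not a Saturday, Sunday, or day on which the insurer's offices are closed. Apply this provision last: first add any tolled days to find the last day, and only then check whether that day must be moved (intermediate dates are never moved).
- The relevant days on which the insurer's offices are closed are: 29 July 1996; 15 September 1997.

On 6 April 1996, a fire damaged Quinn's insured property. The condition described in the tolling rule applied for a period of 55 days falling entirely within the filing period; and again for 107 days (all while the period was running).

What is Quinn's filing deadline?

1 year after 6 April 1996 is April 6, 1997.
Tolling adds 55 days: April 6, 1997 + 55 days = May 31, 1997.
Tolling adds 107 days: May 31, 1997 + 107 days = September 15, 1997.
September 15, 1997 is a listed holiday. The next qualifying day is September 16, 1997.

September 16, 1997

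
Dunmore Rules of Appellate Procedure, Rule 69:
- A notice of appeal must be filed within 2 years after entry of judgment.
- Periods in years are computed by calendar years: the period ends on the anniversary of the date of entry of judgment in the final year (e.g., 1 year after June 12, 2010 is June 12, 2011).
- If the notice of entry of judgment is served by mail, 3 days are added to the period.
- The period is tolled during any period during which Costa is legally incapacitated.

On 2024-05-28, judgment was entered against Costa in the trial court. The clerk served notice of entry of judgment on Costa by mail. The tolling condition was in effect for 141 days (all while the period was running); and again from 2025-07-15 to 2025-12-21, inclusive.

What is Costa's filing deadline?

2 years after 2024-05-28 is May 28, 2026.
Service was by mail, adding 3 days: May 28, 2026 + 3 days = May 31, 2026.
Tolling adds 141 days: May 31, 2026 + 141 days = October 19, 2026.
From July 15, 2025 through December 21, 2025 inclusive is 160 days; tolling adds 160 days: October 19, 2026 + 160 days = March 28, 2027.

March 28, 2027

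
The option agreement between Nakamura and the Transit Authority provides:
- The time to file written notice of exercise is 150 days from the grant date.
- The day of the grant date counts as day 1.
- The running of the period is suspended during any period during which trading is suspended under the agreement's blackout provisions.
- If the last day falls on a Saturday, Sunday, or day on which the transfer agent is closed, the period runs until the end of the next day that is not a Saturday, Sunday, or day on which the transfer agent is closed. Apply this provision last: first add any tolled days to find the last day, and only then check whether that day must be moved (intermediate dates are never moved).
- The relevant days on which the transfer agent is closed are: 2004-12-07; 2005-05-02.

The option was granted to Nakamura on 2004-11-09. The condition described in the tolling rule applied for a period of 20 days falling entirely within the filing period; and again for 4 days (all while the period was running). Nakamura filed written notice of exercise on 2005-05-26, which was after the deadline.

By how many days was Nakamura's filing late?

Counting 2004-11-09 as day 1, day 150 is April 7, 2005.
Tolling adds 20 days: April 7, 2005 + 20 days = April 27, 2005.
Tolling adds 4 days: April 27, 2005 + 4 days = May 1, 2005.
May 1, 2005 is Sunday; May 2, 2005 is a listed holiday. The next qualifying day is May 3, 2005.
The deadline is May 3, 2005; from May 3, 2005 to May 26, 2005 is 23 days.

23 days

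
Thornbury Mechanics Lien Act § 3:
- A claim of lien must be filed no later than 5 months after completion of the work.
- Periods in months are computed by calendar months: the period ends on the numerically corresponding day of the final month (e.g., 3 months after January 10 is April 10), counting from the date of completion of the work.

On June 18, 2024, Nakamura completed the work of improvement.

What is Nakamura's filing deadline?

5 months after June 18, 2024 is November 18, 2024.

November 18, 2024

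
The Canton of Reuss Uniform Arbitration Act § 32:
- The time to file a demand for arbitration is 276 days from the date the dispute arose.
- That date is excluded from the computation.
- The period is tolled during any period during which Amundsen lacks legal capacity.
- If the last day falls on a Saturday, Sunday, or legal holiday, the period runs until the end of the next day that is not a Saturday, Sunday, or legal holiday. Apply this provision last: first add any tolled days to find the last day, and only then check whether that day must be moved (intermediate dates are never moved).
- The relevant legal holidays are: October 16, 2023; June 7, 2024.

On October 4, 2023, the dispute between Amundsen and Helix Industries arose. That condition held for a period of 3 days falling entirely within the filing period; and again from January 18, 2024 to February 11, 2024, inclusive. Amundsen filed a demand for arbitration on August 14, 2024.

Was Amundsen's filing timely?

276 days after October 4, 2023 is July 6, 2024.
Tolling adds 3 days: July 6, 2024 + 3 days = July 9, 2024.
From January 18, 2024 through February 11, 2024 inclusive is 25 days; tolling adds 25 days: July 9, 2024 + 25 days = August 3, 2024.
August 3, 2024 is Saturday; August 4, 2024 is Sunday. The next qualifying day is August 5, 2024.
The deadline is August 5, 2024; the filing on August 14, 2024 is after that date.

No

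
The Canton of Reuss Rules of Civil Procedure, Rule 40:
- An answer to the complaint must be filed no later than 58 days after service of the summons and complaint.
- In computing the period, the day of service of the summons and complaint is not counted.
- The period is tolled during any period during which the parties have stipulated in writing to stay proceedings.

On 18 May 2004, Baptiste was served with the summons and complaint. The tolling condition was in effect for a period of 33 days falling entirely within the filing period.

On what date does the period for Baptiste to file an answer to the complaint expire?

August 17, 2004

58 days after 18 May 2004 is July 15, 2004.
Tolling adds 33 days: July 15, 2004 + 33 days = August 17, 2004.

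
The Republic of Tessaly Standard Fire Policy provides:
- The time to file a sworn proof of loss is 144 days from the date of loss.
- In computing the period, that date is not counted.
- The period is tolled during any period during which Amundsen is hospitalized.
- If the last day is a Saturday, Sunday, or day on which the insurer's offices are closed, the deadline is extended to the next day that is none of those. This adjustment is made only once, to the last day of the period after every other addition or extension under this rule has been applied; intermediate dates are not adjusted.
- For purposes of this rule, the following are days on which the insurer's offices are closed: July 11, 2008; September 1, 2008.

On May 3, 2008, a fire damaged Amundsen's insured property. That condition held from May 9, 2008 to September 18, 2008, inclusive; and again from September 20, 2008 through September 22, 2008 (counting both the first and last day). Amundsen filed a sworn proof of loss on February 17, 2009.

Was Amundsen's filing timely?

No

144 days after May 3, 2008 is September 24, 2008.
From May 9, 2008 through September 18, 2008 inclusive is 133 days; tolling adds 133 days: September 24, 2008 + 133 days = February 4, 2009.
From September 20, 2008 through September 22, 2008 inclusive is 3 days; tolling adds 3 days: February 4, 2009 + 3 days = February 7, 2009.
February 7, 2009 is Saturday; February 8, 2009 is Sunday. The next qualifying day is February 9, 2009.
The deadline is February 9, 2009; the filing on February 17, 2009 is after that date.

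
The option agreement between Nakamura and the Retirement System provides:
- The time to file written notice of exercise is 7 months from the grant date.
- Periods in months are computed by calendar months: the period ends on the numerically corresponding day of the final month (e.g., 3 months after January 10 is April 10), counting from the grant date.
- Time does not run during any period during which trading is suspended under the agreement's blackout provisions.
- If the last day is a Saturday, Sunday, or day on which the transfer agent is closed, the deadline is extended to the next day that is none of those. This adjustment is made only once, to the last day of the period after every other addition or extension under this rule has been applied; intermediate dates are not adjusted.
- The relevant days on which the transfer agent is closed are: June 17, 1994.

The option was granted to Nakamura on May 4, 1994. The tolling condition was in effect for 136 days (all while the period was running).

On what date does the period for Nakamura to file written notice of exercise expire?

7 months after May 4, 1994 is December 4, 1994.
Tolling adds 136 days: December 4, 1994 + 136 days = April 19, 1995.
April 19, 1995 is a Wednesday and not a day on which the transfer agent is closed, so no extension applies.

April 19, 1995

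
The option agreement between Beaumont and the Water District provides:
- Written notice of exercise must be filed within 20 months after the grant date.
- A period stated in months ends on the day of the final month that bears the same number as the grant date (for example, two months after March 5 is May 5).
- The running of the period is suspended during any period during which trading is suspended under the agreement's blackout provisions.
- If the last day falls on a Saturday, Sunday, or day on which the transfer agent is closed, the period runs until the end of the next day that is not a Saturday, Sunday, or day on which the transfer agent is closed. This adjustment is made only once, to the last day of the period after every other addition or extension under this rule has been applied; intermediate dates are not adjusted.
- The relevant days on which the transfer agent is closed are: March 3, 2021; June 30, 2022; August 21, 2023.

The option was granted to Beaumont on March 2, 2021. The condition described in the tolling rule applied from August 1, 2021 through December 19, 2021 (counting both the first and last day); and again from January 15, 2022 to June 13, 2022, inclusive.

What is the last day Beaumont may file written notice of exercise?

20 months after March 2, 2021 is November 2, 2022.
From August 1, 2021 through December 19, 2021 inclusive is 141 days; tolling adds 141 days: November 2, 2022 + 141 days = March 23, 2023.
From January 15, 2022 through June 13, 2022 inclusive is 150 days; tolling adds 150 days: March 23, 2023 + 150 days = August 20, 2023.
August 20, 2023 is Sunday; August 21, 2023 is a listed holiday. The next qualifying day is August 22, 2023.

August 22, 2023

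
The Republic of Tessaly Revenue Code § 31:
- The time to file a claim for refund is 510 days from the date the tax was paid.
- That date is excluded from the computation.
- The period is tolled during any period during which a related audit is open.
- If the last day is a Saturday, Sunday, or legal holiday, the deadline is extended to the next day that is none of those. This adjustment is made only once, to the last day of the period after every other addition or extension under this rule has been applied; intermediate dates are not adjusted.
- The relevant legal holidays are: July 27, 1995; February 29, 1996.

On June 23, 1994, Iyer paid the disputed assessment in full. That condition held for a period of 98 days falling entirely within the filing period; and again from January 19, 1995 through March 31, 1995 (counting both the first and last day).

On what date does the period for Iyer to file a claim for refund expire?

510 days after June 23, 1994 is November 15, 1995.
Tolling adds 98 days: November 15, 1995 + 98 days = February 21, 1996.
From January 19, 1995 through March 31, 1995 inclusive is 72 days; tolling adds 72 days: February 21, 1996 + 72 days = May 3, 1996.
May 3, 1996 is a Friday and not a legal holiday, so no extension applies.

May 3, 1996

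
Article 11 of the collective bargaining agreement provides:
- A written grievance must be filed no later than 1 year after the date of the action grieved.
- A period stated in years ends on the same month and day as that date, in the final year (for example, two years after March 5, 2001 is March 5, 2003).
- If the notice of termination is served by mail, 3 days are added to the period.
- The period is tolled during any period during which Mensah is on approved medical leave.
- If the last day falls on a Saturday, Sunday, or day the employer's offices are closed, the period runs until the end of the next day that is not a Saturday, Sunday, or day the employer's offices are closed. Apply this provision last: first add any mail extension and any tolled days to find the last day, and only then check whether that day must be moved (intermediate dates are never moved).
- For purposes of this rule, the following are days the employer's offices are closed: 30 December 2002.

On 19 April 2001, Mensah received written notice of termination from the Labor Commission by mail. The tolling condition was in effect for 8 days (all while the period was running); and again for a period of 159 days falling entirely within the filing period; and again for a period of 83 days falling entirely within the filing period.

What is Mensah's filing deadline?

1 year after 19 April 2001 is April 19, 2002.
Service was by mail, adding 3 days: April 19, 2002 + 3 days = April 22, 2002.
Tolling adds 8 days: April 22, 2002 + 8 days = April 30, 2002.
Tolling adds 159 days: April 30, 2002 + 159 days = October 6, 2002.
Tolling adds 83 days: October 6, 2002 + 83 days = December 28, 2002.
December 28, 2002 is Saturday; December 29, 2002 is Sunday; December 30, 2002 is a listed holiday. The next qualifying day is December 31, 2002.

December 31, 2002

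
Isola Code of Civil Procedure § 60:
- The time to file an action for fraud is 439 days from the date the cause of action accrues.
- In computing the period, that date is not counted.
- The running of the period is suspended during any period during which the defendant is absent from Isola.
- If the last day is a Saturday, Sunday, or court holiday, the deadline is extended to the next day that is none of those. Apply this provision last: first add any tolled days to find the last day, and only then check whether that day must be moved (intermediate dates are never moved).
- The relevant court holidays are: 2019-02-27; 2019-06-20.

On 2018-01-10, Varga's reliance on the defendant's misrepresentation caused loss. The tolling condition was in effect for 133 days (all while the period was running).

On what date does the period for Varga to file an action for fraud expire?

August 5, 2019

439 days after 2018-01-10 is March 25, 2019.
Tolling adds 133 days: March 25, 2019 + 133 days = August 5, 2019.
August 5, 2019 is a Monday and not a court holiday, so no extension applies.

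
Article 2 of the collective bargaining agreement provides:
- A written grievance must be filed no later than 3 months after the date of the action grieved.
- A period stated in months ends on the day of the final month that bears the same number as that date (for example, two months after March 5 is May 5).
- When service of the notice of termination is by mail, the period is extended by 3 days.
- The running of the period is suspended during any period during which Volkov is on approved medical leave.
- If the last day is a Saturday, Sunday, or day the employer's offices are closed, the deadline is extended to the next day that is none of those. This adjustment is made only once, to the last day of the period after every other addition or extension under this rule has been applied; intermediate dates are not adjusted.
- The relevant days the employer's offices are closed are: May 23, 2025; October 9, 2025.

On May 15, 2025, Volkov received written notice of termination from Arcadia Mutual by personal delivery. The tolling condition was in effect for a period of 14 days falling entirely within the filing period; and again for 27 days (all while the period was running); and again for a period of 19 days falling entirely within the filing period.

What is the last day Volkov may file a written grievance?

October 14, 2025

3 months after May 15, 2025 is August 15, 2025.
Service was not by mail, so no mail extension applies.
Tolling adds 14 days: August 15, 2025 + 14 days = August 29, 2025.
Tolling adds 27 days: August 29, 2025 + 27 days = September 25, 2025.
Tolling adds 19 days: September 25, 2025 + 19 days = October 14, 2025.
October 14, 2025 is a Tuesday and not a day the employer's offices are closed, so no extension applies.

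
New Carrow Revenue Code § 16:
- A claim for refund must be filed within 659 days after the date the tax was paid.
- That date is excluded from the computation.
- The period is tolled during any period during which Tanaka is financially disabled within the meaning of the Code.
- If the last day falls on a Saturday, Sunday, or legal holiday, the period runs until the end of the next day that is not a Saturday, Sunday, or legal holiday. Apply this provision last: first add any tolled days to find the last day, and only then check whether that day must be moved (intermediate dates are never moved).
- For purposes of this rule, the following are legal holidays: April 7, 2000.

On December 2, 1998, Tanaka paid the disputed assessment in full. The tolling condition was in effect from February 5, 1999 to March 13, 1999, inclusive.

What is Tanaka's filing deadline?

October 30, 2000

659 days after December 2, 1998 is September 21, 2000.
From February 5, 1999 through March 13, 1999 inclusive is 37 days; tolling adds 37 days: September 21, 2000 + 37 days = October 28, 2000.
October 28, 2000 is Saturday; October 29, 2000 is Sunday. The next qualifying day is October 30, 2000.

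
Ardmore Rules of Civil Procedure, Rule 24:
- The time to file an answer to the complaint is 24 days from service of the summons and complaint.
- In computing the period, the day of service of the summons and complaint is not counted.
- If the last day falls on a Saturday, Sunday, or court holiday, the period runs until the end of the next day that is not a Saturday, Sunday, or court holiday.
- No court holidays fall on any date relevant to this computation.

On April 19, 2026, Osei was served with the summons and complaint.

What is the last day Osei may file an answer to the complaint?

May 13, 2026

24 days after April 19, 2026 is May 13, 2026.
May 13, 2026 is a Wednesday and not a court holiday, so no extension applies.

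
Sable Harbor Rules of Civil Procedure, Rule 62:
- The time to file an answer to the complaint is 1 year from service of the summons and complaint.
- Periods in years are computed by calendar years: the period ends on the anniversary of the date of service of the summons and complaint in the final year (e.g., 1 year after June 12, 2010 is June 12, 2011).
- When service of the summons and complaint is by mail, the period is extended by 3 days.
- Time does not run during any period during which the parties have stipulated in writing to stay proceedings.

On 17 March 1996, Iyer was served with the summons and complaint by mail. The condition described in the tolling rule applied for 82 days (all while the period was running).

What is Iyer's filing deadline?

June 10, 1997

1 year after 17 March 1996 is March 17, 1997.
Service was by mail, adding 3 days: March 17, 1997 + 3 days = March 20, 1997.
Tolling adds 82 days: March 20, 1997 + 82 days = June 10, 1997.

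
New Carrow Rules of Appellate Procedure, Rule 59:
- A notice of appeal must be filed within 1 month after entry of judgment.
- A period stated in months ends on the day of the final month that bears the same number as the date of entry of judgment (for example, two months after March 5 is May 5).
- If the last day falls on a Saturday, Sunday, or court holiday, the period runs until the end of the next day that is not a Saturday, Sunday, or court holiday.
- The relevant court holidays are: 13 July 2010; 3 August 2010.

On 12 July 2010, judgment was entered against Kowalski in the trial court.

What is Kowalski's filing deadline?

August 12, 2010

1 month after 12 July 2010 is August 12, 2010.
August 12, 2010 is a Thursday and not a court holiday, so no extension applies.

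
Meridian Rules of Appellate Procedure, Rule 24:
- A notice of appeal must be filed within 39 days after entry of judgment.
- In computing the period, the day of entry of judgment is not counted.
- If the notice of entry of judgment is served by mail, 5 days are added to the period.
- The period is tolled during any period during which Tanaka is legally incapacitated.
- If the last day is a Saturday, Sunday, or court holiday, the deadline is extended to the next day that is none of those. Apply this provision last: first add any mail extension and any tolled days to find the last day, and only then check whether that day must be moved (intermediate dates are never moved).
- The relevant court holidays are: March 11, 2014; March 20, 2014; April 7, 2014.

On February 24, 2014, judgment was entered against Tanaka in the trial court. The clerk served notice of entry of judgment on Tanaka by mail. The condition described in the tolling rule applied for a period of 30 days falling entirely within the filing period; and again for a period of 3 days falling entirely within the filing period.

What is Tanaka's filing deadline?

39 days after February 24, 2014 is April 4, 2014.
Service was by mail, adding 5 days: April 4, 2014 + 5 days = April 9, 2014.
Tolling adds 30 days: April 9, 2014 + 30 days = May 9, 2014.
Tolling adds 3 days: May 9, 2014 + 3 days = May 12, 2014.
May 12, 2014 is a Monday and not a court holiday, so no extension applies.

May 12, 2014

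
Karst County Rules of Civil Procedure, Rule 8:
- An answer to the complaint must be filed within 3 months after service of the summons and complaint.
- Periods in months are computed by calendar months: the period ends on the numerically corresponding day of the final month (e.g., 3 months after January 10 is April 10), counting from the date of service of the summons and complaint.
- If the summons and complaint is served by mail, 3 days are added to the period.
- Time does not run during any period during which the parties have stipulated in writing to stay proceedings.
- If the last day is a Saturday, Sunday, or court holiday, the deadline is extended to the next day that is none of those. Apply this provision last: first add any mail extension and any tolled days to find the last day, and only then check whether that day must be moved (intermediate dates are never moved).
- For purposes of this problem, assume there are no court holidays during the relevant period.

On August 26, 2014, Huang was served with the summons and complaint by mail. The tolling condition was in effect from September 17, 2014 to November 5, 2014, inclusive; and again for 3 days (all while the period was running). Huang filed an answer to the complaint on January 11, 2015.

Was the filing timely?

3 months after August 26, 2014 is November 26, 2014.
Service was by mail, adding 3 days: November 26, 2014 + 3 days = November 29, 2014.
From September 17, 2014 through November 5, 2014 inclusive is 50 days; tolling adds 50 days: November 29, 2014 + 50 days = January 18, 2015.
Tolling adds 3 days: January 18, 2015 + 3 days = January 21, 2015.
January 21, 2015 is a Wednesday and not a court holiday, so no extension applies.
The deadline is January 21, 2015; the filing on January 11, 2015 is on or before that date.

Yes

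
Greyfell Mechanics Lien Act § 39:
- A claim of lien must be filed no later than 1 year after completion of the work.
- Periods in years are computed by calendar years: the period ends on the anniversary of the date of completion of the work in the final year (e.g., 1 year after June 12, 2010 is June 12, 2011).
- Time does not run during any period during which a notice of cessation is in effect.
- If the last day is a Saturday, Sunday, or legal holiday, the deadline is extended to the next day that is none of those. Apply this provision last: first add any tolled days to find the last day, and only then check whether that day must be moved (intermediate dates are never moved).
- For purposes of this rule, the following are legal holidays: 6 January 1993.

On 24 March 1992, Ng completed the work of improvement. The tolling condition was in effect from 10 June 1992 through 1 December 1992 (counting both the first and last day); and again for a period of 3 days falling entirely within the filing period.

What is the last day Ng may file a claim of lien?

September 20, 1993

1 year after 24 March 1992 is March 24, 1993.
From June 10, 1992 through December 1, 1992 inclusive is 175 days; tolling adds 175 days: March 24, 1993 + 175 days = September 15, 1993.
Tolling adds 3 days: September 15, 1993 + 3 days = September 18, 1993.
September 18, 1993 is Saturday; September 19, 1993 is Sunday. The next qualifying day is September 20, 1993.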